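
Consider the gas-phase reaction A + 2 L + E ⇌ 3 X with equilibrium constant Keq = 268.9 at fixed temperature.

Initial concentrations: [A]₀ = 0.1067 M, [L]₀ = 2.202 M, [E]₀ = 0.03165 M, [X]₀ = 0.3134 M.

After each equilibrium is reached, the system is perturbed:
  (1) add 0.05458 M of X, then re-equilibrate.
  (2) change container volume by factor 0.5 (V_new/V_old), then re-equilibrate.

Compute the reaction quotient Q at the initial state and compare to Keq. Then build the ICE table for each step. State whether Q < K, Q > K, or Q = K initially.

Q₀ = 1.88; Q < K (proceeds forward)

Q₀ = 1.88 vs Keq = 268.9 ⇒ Q<K, forward
Step 1:
                  A         L         E         X
  init       0.1067     2.202   0.03165    0.3134
  Δ        -0.03093  -0.06186  -0.03093    0.0928
  eq        0.07577      2.14 7.1820e-04    0.4062
  solve Keq expr → x = 0.03093; check Q = 268.9
Then add 0.05458 M of X.
Step 2:
                  A         L         E         X
  init      0.07577      2.14 7.1820e-04    0.4608
  Δ       3.1866e-04 6.3732e-04 3.1866e-04 -9.5598e-04
  eq        0.07609     2.141  0.001037    0.4598
  solve Keq expr → x = -3.1866e-04; check Q = 268.9
Then change container volume by factor 0.5 (V_new/V_old).
Step 3:
                  A         L         E         X
  init       0.1522     4.282  0.002074    0.9196
  Δ       -0.001018 -0.002037 -0.001018  0.003055
  eq         0.1512      4.28  0.001055    0.9227
  solve Keq expr → x = 0.001018; check Q = 268.9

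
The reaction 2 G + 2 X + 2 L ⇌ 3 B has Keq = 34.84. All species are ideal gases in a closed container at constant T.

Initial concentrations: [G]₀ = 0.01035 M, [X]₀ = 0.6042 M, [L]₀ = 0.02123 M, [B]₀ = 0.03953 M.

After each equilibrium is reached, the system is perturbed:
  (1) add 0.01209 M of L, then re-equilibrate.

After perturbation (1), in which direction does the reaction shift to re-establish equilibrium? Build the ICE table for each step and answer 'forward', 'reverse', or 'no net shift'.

Q₀ = 3505 vs Keq = 34.84 ⇒ Q>K, reverse
Step 1:
                  G         X         L         B
  I         0.01035    0.6042   0.02123   0.03953
  C         0.01286   0.01286   0.01286  -0.01928
  E         0.02321    0.6171   0.03409   0.02025
  solve Keq expr → x = -0.006428; check Q = 34.84
Then add 0.01209 M of L.
Step 2:
                  G         X         L         B
  I         0.02321    0.6171   0.04618   0.02025
  C       -0.001755 -0.001755 -0.001755  0.002632
  E         0.02145    0.6153   0.04442   0.02288
  solve Keq expr → x = 8.7745e-04; check Q = 34.84

Direction: forward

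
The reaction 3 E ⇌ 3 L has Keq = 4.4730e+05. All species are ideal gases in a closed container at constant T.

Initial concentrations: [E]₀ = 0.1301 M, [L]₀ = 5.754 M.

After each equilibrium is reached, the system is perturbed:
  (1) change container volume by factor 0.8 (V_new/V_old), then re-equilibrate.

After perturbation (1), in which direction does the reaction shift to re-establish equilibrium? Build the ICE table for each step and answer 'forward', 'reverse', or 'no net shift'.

Q₀ = 8.6512e+04 vs Keq = 4.4730e+05 ⇒ Q<K, forward
Step 1:
                   E          L
  I           0.1301      5.754
  C         -0.05415    0.05415
  E          0.07595      5.808
  solve Keq expr → x = 0.01805; check Q = 4.4730e+05
Then change container volume by factor 0.8 (V_new/V_old).
Step 2:
                   E          L
  I          0.09493       7.26
  C                0          0
  E          0.09493       7.26
  solve Keq expr → x = 0; check Q = 4.4730e+05

Direction: no net shift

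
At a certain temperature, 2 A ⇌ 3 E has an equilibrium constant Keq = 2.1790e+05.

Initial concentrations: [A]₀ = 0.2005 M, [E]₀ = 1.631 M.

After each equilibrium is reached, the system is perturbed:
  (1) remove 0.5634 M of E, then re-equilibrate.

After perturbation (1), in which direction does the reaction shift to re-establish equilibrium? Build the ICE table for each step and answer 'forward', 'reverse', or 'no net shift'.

Direction: forward

Q₀ = 107.9 vs Keq = 2.1790e+05 ⇒ Q<K, forward
Step 1:
                   A          E
  I           0.2005      1.631
  C          -0.1948     0.2922
  E         0.005713      1.923
  solve Keq expr → x = 0.09739; check Q = 2.1790e+05
Then remove 0.5634 M of E.
Step 2:
                   A          E
  I         0.005713       1.36
  C        -0.002304   0.003456
  E          0.00341      1.363
  solve Keq expr → x = 0.001152; check Q = 2.1790e+05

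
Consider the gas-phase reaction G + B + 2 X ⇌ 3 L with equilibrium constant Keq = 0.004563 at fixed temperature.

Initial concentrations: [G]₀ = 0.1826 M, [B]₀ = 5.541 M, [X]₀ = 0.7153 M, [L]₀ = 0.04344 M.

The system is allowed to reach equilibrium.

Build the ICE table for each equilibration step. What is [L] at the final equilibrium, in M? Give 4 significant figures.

Q₀ = 1.5834e-04 vs Keq = 0.004563 ⇒ Q<K, forward
Step 1:
                    G           B           X           L
  init         0.1826       5.541      0.7153     0.04344
  Δ          -0.02563    -0.02563    -0.05126     0.07688
  eq            0.157       5.515       0.664      0.1203
  solve Keq expr → x = 0.02563; check Q = 0.004563

[L]_eq = 0.1203 M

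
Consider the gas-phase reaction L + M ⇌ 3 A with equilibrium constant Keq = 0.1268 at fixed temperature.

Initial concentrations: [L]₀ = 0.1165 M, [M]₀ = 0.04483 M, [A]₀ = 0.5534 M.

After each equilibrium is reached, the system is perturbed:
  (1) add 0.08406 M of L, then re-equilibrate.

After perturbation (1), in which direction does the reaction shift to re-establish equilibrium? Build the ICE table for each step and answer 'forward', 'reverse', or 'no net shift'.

Q₀ = 32.45 vs Keq = 0.1268 ⇒ Q>K, reverse
Step 1:
                  L         M         A
  init       0.1165   0.04483    0.5534
  Δ          0.1264    0.1264   -0.3793
  eq         0.2429    0.1713    0.1741
  solve Keq expr → x = -0.1264; check Q = 0.1268
Then add 0.08406 M of L.
Step 2:
                  L         M         A
  init        0.327    0.1713    0.1741
  Δ       -0.005073 -0.005073   0.01522
  eq         0.3219    0.1662    0.1893
  solve Keq expr → x = 0.005073; check Q = 0.1268

Direction: forward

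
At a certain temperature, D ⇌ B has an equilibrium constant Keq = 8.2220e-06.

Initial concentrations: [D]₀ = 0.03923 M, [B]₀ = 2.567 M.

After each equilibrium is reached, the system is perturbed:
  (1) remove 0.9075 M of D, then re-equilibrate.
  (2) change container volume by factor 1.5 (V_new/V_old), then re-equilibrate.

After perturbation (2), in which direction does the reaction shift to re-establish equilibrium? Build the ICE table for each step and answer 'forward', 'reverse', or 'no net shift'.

Q₀ = 65.43 vs Keq = 8.2220e-06 ⇒ Q>K, reverse
Step 1:
                    D           B
  Initial     0.03923       2.567
  Change        2.567      -2.567
  Equil         2.606  2.1428e-05
  solve Keq expr → x = -2.567; check Q = 8.2220e-06
Then remove 0.9075 M of D.
Step 2:
                    D           B
  Initial       1.699  2.1428e-05
  Change   7.4614e-06 -7.4614e-06
  Equil         1.699  1.3967e-05
  solve Keq expr → x = -7.4614e-06; check Q = 8.2220e-06
Then change container volume by factor 1.5 (V_new/V_old).
Step 3:
                    D           B
  Initial       1.132  9.3112e-06
  Change            0           0
  Equil         1.132  9.3112e-06
  solve Keq expr → x = 0; check Q = 8.2220e-06

Direction: no net shift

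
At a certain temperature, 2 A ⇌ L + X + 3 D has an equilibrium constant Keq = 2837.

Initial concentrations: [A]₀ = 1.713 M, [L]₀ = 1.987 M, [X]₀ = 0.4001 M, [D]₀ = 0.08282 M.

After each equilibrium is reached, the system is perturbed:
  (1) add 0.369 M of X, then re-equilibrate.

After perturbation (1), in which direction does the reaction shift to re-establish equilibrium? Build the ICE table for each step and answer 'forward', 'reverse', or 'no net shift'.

Q₀ = 1.5391e-04 vs Keq = 2837 ⇒ Q<K, forward
Step 1:
                    A           L           X           D
  Initial       1.713       1.987      0.4001     0.08282
  Change       -1.582      0.7908      0.7908       2.372
  Equil        0.1314       2.778       1.191       2.455
  solve Keq expr → x = 0.7908; check Q = 2837
Then add 0.369 M of X.
Step 2:
                    A           L           X           D
  Initial      0.1314       2.778        1.56       2.455
  Change      0.01616   -0.008081   -0.008081    -0.02424
  Equil        0.1475        2.77       1.552       2.431
  solve Keq expr → x = -0.008081; check Q = 2837

Direction: reverse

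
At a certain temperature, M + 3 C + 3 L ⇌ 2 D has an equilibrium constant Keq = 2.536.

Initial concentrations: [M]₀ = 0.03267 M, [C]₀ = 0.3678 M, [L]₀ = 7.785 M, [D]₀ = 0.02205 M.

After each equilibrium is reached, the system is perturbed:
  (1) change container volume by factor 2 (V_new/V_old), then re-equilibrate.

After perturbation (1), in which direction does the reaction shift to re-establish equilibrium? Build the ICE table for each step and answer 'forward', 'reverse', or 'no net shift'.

Direction: reverse

Q₀ = 6.3395e-04 vs Keq = 2.536 ⇒ Q<K, forward
Step 1:
                    M           C           L           D
  I           0.03267      0.3678       7.785     0.02205
  C          -0.03234    -0.09702    -0.09702     0.06468
  E        3.2881e-04      0.2708       7.688     0.08673
  solve Keq expr → x = 0.03234; check Q = 2.536
Then change container volume by factor 2 (V_new/V_old).
Step 2:
                    M           C           L           D
  I        1.6440e-04      0.1354       3.844     0.04337
  C          0.003021    0.009064    0.009064   -0.006043
  E          0.003186      0.1445       3.853     0.03732
  solve Keq expr → x = -0.003021; check Q = 2.536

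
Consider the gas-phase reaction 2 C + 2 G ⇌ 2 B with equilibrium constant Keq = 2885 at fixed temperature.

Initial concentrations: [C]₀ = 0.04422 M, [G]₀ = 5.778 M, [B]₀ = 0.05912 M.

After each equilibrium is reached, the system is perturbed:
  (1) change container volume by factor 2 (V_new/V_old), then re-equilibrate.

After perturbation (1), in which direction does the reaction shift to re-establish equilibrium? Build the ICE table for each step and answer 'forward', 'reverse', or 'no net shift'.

Q₀ = 0.05354 vs Keq = 2885 ⇒ Q<K, forward
Step 1:
                    C           G           B
  Initial     0.04422       5.778     0.05912
  Change     -0.04389    -0.04389     0.04389
  Equil    3.3444e-04       5.734       0.103
  solve Keq expr → x = 0.02194; check Q = 2885
Then change container volume by factor 2 (V_new/V_old).
Step 2:
                    C           G           B
  Initial  1.6722e-04       2.867      0.0515
  Change   1.6612e-04  1.6612e-04 -1.6612e-04
  Equil    3.3334e-04       2.867     0.05134
  solve Keq expr → x = -8.3062e-05; check Q = 2885

Direction: reverse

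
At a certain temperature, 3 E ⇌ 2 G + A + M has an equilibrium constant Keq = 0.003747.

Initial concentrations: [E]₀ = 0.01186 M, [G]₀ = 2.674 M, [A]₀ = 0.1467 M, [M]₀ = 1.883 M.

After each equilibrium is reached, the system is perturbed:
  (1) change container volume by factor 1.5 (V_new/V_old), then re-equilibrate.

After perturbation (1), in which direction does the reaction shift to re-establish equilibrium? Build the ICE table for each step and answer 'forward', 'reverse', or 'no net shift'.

Q₀ = 1.1840e+06 vs Keq = 0.003747 ⇒ Q>K, reverse
Step 1:
                   E          G          A          M
  init       0.01186      2.674     0.1467      1.883
  Δ             0.44    -0.2933    -0.1467    -0.1467
  eq          0.4519      2.381 3.5128e-05      1.736
  solve Keq expr → x = -0.1467; check Q = 0.003747
Then change container volume by factor 1.5 (V_new/V_old).
Step 2:
                   E          G          A          M
  init        0.3012      1.587 2.3418e-05      1.158
  Δ       -3.5087e-05 2.3391e-05 1.1696e-05 1.1696e-05
  eq          0.3012      1.587 3.5114e-05      1.158
  solve Keq expr → x = 1.1696e-05; check Q = 0.003747

Direction: forward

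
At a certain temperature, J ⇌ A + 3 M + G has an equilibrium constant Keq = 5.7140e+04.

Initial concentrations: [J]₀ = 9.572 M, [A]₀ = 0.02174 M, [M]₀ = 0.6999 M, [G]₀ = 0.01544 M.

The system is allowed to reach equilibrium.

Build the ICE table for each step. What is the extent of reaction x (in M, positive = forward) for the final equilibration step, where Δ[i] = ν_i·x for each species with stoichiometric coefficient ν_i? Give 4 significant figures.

x = 5.864 M

Q₀ = 1.2023e-05 vs Keq = 5.7140e+04 ⇒ Q<K, forward
Step 1:
                  J         A         M         G
  Initial     9.572   0.02174    0.6999   0.01544
  Change     -5.864     5.864     17.59     5.864
  Equil       3.708     5.886     18.29      5.88
  solve Keq expr → x = 5.864; check Q = 5.7140e+04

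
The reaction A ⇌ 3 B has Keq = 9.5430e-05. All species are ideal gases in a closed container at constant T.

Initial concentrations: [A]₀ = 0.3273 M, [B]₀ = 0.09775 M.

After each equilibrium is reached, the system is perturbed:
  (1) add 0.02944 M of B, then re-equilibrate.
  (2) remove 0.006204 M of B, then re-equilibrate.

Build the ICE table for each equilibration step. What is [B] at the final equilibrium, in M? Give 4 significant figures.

[B]_eq = 0.03241 M

Q₀ = 0.002854 vs Keq = 9.5430e-05 ⇒ Q>K, reverse
Step 1:
                   A          B
  init        0.3273    0.09775
  Δ          0.02186   -0.06557
  eq          0.3492    0.03218
  solve Keq expr → x = -0.02186; check Q = 9.5430e-05
Then add 0.02944 M of B.
Step 2:
                   A          B
  init        0.3492    0.06162
  Δ         0.009715   -0.02914
  eq          0.3589    0.03247
  solve Keq expr → x = -0.009715; check Q = 9.5430e-05
Then remove 0.006204 M of B.
Step 3:
                   A          B
  init        0.3589    0.02627
  Δ        -0.002047   0.006142
  eq          0.3568    0.03241
  solve Keq expr → x = 0.002047; check Q = 9.5430e-05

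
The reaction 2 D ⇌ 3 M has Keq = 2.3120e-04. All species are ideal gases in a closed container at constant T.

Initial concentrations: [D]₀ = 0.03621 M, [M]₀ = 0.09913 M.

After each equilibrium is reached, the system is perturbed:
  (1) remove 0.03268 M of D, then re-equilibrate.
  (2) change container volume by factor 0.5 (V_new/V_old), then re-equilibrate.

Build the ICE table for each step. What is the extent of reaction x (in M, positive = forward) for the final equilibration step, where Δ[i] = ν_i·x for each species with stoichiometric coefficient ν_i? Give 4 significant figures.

Q₀ = 0.7429 vs Keq = 2.3120e-04 ⇒ Q>K, reverse
Step 1:
                  D         M
  Initial   0.03621   0.09913
  Change    0.05764  -0.08646
  Equil     0.09385   0.01267
  solve Keq expr → x = -0.02882; check Q = 2.3120e-04
Then remove 0.03268 M of D.
Step 2:
                  D         M
  Initial   0.06117   0.01267
  Change   0.001963 -0.002944
  Equil     0.06313  0.009731
  solve Keq expr → x = -9.8133e-04; check Q = 2.3120e-04
Then change container volume by factor 0.5 (V_new/V_old).
Step 3:
                  D         M
  Initial    0.1263   0.01946
  Change   0.002539 -0.003809
  Equil      0.1288   0.01565
  solve Keq expr → x = -0.00127; check Q = 2.3120e-04

x = -0.00127 M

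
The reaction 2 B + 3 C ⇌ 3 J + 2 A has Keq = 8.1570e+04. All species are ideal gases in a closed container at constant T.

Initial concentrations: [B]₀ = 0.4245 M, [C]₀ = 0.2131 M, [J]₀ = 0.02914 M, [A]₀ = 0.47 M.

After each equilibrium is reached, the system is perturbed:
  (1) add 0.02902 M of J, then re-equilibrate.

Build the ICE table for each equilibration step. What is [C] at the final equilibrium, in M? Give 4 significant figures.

[C]_eq = 0.009868 M

Q₀ = 0.003134 vs Keq = 8.1570e+04 ⇒ Q<K, forward
Step 1:
                   B          C          J          A
  I           0.4245     0.2131    0.02914       0.47
  C          -0.1362    -0.2043     0.2043     0.1362
  E           0.2883   0.008833     0.2334     0.6062
  solve Keq expr → x = 0.06809; check Q = 8.1570e+04
Then add 0.02902 M of J.
Step 2:
                   B          C          J          A
  I           0.2883   0.008833     0.2624     0.6062
  C       6.9048e-04   0.001036  -0.001036 -6.9048e-04
  E            0.289   0.009868     0.2614     0.6055
  solve Keq expr → x = -3.4524e-04; check Q = 8.1570e+04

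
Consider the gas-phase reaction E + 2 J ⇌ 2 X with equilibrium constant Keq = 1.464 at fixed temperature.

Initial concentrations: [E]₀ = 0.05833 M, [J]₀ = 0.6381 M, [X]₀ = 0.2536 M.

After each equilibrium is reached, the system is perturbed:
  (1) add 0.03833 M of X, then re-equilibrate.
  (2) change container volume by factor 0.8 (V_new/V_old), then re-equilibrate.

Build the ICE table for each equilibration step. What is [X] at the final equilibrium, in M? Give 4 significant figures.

[X]_eq = 0.3176 M

Q₀ = 2.708 vs Keq = 1.464 ⇒ Q>K, reverse
Step 1:
                  E         J         X
  Initial   0.05833    0.6381    0.2536
  Change    0.01613   0.03226  -0.03226
  Equil     0.07446    0.6704    0.2213
  solve Keq expr → x = -0.01613; check Q = 1.464
Then add 0.03833 M of X.
Step 2:
                  E         J         X
  Initial   0.07446    0.6704    0.2597
  Change   0.009252    0.0185   -0.0185
  Equil     0.08371    0.6889    0.2412
  solve Keq expr → x = -0.009252; check Q = 1.464
Then change container volume by factor 0.8 (V_new/V_old).
Step 3:
                  E         J         X
  Initial    0.1046    0.8611    0.3015
  Change  -0.008096  -0.01619   0.01619
  Equil     0.09655    0.8449    0.3176
  solve Keq expr → x = 0.008096; check Q = 1.464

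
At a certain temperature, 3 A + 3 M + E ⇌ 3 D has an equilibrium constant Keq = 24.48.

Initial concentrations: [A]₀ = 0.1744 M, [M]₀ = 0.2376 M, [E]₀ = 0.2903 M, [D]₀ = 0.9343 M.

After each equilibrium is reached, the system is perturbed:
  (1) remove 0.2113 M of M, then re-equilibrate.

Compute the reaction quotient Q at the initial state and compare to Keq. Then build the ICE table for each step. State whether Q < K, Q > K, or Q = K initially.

Q₀ = 3.9485e+04; Q > K (proceeds reverse)

Q₀ = 3.9485e+04 vs Keq = 24.48 ⇒ Q>K, reverse
Step 1:
                   A          M          E          D
  I           0.1744     0.2376     0.2903     0.9343
  C           0.3276     0.3276     0.1092    -0.3276
  E            0.502     0.5652     0.3995     0.6067
  solve Keq expr → x = -0.1092; check Q = 24.48
Then remove 0.2113 M of M.
Step 2:
                   A          M          E          D
  I            0.502     0.3539     0.3995     0.6067
  C          0.07251    0.07251    0.02417   -0.07251
  E           0.5745     0.4264     0.4237     0.5342
  solve Keq expr → x = -0.02417; check Q = 24.48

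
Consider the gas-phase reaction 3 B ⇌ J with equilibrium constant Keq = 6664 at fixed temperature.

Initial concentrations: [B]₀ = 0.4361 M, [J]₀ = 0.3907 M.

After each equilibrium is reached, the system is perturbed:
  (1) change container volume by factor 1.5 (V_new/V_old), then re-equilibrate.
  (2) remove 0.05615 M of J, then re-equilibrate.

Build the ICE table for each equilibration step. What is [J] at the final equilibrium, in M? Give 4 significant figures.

[J]_eq = 0.2895 M

Q₀ = 4.711 vs Keq = 6664 ⇒ Q<K, forward
Step 1:
                  B         J
  I          0.4361    0.3907
  C         -0.3933    0.1311
  E         0.04278    0.5218
  solve Keq expr → x = 0.1311; check Q = 6664
Then change container volume by factor 1.5 (V_new/V_old).
Step 2:
                  B         J
  I         0.02852    0.3479
  C        0.008747 -0.002916
  E         0.03727     0.345
  solve Keq expr → x = -0.002916; check Q = 6664
Then remove 0.05615 M of J.
Step 3:
                  B         J
  I         0.03727    0.2888
  C       -0.002114 7.0481e-04
  E         0.03515    0.2895
  solve Keq expr → x = 7.0481e-04; check Q = 6664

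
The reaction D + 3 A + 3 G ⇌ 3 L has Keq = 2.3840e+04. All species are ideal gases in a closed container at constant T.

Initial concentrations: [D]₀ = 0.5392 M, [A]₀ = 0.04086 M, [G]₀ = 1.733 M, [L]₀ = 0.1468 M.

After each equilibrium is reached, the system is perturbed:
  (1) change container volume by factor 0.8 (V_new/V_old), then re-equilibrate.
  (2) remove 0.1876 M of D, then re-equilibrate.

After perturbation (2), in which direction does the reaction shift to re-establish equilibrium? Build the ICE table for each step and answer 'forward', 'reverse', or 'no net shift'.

Direction: reverse

Q₀ = 16.52 vs Keq = 2.3840e+04 ⇒ Q<K, forward
Step 1:
                  D         A         G         L
  Initial    0.5392   0.04086     1.733    0.1468
  Change   -0.01207  -0.03622  -0.03622   0.03622
  Equil      0.5271  0.004639     1.697     0.183
  solve Keq expr → x = 0.01207; check Q = 2.3840e+04
Then change container volume by factor 0.8 (V_new/V_old).
Step 2:
                  D         A         G         L
  Initial    0.6589  0.005799     2.121    0.2288
  Change  -4.8696e-04 -0.001461 -0.001461  0.001461
  Equil      0.6584  0.004338      2.12    0.2302
  solve Keq expr → x = 4.8696e-04; check Q = 2.3840e+04
Then remove 0.1876 M of D.
Step 3:
                  D         A         G         L
  Initial    0.4708  0.004338      2.12    0.2302
  Change  1.6696e-04 5.0087e-04 5.0087e-04 -5.0087e-04
  Equil       0.471  0.004839      2.12    0.2297
  solve Keq expr → x = -1.6696e-04; check Q = 2.3840e+04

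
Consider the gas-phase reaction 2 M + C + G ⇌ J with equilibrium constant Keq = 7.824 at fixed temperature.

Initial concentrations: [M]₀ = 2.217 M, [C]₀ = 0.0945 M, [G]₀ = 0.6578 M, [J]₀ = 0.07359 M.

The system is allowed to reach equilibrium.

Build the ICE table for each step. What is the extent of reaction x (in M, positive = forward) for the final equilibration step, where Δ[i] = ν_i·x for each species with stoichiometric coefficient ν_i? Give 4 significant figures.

x = 0.08597 M

Q₀ = 0.2409 vs Keq = 7.824 ⇒ Q<K, forward
Step 1:
                  M         C         G         J
  I           2.217    0.0945    0.6578   0.07359
  C         -0.1719  -0.08597  -0.08597   0.08597
  E           2.045  0.008528    0.5718    0.1596
  solve Keq expr → x = 0.08597; check Q = 7.824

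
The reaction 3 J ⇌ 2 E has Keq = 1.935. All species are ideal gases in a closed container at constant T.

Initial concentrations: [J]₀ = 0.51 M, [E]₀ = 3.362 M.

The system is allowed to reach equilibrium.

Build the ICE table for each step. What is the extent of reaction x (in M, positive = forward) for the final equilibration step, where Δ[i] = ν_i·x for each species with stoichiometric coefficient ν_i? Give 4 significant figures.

Q₀ = 85.21 vs Keq = 1.935 ⇒ Q>K, reverse
Step 1:
                   J          E
  I             0.51      3.362
  C            1.035    -0.6901
  E            1.545      2.672
  solve Keq expr → x = -0.3451; check Q = 1.935

x = -0.3451 M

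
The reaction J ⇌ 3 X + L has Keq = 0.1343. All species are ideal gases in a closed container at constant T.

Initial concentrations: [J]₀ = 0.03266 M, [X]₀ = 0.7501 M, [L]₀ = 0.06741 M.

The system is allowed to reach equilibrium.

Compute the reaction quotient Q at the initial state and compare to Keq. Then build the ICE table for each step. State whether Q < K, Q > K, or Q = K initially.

Q₀ = 0.8711 vs Keq = 0.1343 ⇒ Q>K, reverse
Step 1:
                  J         X         L
  init      0.03266    0.7501   0.06741
  Δ         0.03427   -0.1028  -0.03427
  eq        0.06693    0.6473   0.03314
  solve Keq expr → x = -0.03427; check Q = 0.1343

Q₀ = 0.8711; Q > K (proceeds reverse)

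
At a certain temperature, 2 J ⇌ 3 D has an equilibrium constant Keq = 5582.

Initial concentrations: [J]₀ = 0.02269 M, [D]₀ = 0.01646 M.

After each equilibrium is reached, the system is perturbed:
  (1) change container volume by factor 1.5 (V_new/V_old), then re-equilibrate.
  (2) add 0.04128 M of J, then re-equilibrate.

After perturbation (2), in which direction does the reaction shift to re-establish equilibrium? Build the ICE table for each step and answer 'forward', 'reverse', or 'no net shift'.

Direction: forward

Q₀ = 0.008662 vs Keq = 5582 ⇒ Q<K, forward
Step 1:
                    J           D
  I           0.02269     0.01646
  C          -0.02254     0.03381
  E        1.5085e-04     0.05027
  solve Keq expr → x = 0.01127; check Q = 5582
Then change container volume by factor 1.5 (V_new/V_old).
Step 2:
                    J           D
  I        1.0057e-04     0.03351
  C       -1.8353e-05  2.7530e-05
  E        8.2215e-05     0.03354
  solve Keq expr → x = 9.1767e-06; check Q = 5582
Then add 0.04128 M of J.
Step 3:
                    J           D
  I           0.04136     0.03354
  C          -0.04097     0.06146
  E        3.9189e-04       0.095
  solve Keq expr → x = 0.02049; check Q = 5582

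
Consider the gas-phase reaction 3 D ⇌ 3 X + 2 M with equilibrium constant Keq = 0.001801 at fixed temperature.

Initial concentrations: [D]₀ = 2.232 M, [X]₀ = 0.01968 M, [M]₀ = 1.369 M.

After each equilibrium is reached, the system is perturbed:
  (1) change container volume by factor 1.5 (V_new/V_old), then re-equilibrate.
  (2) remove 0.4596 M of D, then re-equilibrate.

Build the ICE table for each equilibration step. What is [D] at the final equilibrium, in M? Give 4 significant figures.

[D]_eq = 0.9272 M

Q₀ = 1.2847e-06 vs Keq = 0.001801 ⇒ Q<K, forward
Step 1:
                  D         X         M
  Initial     2.232   0.01968     1.369
  Change    -0.1729    0.1729    0.1152
  Equil       2.059    0.1925     1.484
  solve Keq expr → x = 0.05762; check Q = 0.001801
Then change container volume by factor 1.5 (V_new/V_old).
Step 2:
                  D         X         M
  Initial     1.373    0.1284    0.9895
  Change   -0.03334   0.03334   0.02223
  Equil       1.339    0.1617     1.012
  solve Keq expr → x = 0.01111; check Q = 0.001801
Then remove 0.4596 M of D.
Step 3:
                  D         X         M
  Initial    0.8798    0.1617     1.012
  Change    0.04737  -0.04737  -0.03158
  Equil      0.9272    0.1143    0.9801
  solve Keq expr → x = -0.01579; check Q = 0.001801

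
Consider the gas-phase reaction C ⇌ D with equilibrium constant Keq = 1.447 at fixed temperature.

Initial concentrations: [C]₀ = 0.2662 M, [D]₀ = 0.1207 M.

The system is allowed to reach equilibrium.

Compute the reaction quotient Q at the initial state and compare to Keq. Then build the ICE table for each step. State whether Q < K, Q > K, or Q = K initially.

Q₀ = 0.4534; Q < K (proceeds forward)

Q₀ = 0.4534 vs Keq = 1.447 ⇒ Q<K, forward
Step 1:
                   C          D
  Initial     0.2662     0.1207
  Change     -0.1081     0.1081
  Equil       0.1581     0.2288
  solve Keq expr → x = 0.1081; check Q = 1.447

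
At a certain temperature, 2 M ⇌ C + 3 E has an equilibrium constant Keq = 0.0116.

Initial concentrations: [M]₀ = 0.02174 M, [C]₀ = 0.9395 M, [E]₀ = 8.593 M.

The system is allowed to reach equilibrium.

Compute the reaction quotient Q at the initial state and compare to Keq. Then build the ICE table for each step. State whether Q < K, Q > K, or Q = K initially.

Q₀ = 1.2613e+06; Q > K (proceeds reverse)

Q₀ = 1.2613e+06 vs Keq = 0.0116 ⇒ Q>K, reverse
Step 1:
                  M         C         E
  init      0.02174    0.9395     8.593
  Δ           1.879   -0.9393    -2.818
  eq            1.9 2.1748e-04     5.775
  solve Keq expr → x = -0.9393; check Q = 0.0116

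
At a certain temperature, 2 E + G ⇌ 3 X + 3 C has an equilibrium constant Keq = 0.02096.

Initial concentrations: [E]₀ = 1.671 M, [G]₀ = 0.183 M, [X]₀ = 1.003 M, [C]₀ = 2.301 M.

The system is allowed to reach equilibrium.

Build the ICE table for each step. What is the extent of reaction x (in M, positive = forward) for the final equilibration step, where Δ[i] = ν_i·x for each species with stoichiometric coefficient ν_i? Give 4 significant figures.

Q₀ = 24.06 vs Keq = 0.02096 ⇒ Q>K, reverse
Step 1:
                   E          G          X          C
  init         1.671      0.183      1.003      2.301
  Δ           0.5146     0.2573     -0.772     -0.772
  eq           2.186     0.4403      0.231      1.529
  solve Keq expr → x = -0.2573; check Q = 0.02096

x = -0.2573 M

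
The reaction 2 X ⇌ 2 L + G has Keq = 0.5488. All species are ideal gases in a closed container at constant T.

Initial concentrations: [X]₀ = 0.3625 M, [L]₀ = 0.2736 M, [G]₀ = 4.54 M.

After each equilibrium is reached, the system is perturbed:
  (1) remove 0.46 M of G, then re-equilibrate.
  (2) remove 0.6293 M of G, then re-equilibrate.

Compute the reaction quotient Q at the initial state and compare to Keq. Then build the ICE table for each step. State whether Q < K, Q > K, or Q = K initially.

Q₀ = 2.586 vs Keq = 0.5488 ⇒ Q>K, reverse
Step 1:
                    X           L           G
  init         0.3625      0.2736        4.54
  Δ            0.1088     -0.1088    -0.05438
  eq           0.4713      0.1648       4.486
  solve Keq expr → x = -0.05438; check Q = 0.5488
Then remove 0.46 M of G.
Step 2:
                    X           L           G
  init         0.4713      0.1648       4.026
  Δ         -0.006641    0.006641     0.00332
  eq           0.4646      0.1715       4.029
  solve Keq expr → x = 0.00332; check Q = 0.5488
Then remove 0.6293 M of G.
Step 3:
                    X           L           G
  init         0.4646      0.1715         3.4
  Δ          -0.01074     0.01074     0.00537
  eq           0.4539      0.1822       3.405
  solve Keq expr → x = 0.00537; check Q = 0.5488

Q₀ = 2.586; Q > K (proceeds reverse)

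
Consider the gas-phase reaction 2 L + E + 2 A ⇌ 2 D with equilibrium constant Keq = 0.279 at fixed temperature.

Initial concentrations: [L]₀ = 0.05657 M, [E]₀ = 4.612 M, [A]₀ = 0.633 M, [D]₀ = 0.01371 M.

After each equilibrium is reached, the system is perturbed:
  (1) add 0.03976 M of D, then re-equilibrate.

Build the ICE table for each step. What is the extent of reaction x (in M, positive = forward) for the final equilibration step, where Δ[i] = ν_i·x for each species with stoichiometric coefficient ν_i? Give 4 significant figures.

x = -0.0112 M

Q₀ = 0.03178 vs Keq = 0.279 ⇒ Q<K, forward
Step 1:
                    L           E           A           D
  Initial     0.05657       4.612       0.633     0.01371
  Change     -0.01523   -0.007617    -0.01523     0.01523
  Equil       0.04134       4.604      0.6178     0.02894
  solve Keq expr → x = 0.007617; check Q = 0.279
Then add 0.03976 M of D.
Step 2:
                    L           E           A           D
  Initial     0.04134       4.604      0.6178      0.0687
  Change       0.0224      0.0112      0.0224     -0.0224
  Equil       0.06374       4.616      0.6402      0.0463
  solve Keq expr → x = -0.0112; check Q = 0.279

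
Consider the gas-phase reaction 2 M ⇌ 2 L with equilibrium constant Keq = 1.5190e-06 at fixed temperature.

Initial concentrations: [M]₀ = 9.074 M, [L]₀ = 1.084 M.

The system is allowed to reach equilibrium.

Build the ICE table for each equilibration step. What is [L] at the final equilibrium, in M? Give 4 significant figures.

Q₀ = 0.01427 vs Keq = 1.5190e-06 ⇒ Q>K, reverse
Step 1:
                   M          L
  Initial      9.074      1.084
  Change       1.071     -1.071
  Equil        10.15     0.0125
  solve Keq expr → x = -0.5357; check Q = 1.5190e-06

[L]_eq = 0.0125 M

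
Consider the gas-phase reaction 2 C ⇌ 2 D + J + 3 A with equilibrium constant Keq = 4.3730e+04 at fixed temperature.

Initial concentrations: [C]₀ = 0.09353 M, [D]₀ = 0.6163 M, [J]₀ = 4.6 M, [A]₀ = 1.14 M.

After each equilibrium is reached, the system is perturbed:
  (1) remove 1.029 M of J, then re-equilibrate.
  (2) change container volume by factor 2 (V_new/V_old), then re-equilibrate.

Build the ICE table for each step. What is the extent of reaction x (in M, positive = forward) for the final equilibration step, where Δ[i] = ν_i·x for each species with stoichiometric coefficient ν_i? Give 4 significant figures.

Q₀ = 295.9 vs Keq = 4.3730e+04 ⇒ Q<K, forward
Step 1:
                  C         D         J         A
  Initial   0.09353    0.6163       4.6      1.14
  Change   -0.08328   0.08328   0.04164    0.1249
  Equil     0.01025    0.6996     4.642     1.265
  solve Keq expr → x = 0.04164; check Q = 4.3730e+04
Then remove 1.029 M of J.
Step 2:
                  C         D         J         A
  Initial   0.01025    0.6996     3.613     1.265
  Change  -0.001173  0.001173 5.8643e-04  0.001759
  Equil    0.009081    0.7007     3.613     1.267
  solve Keq expr → x = 5.8643e-04; check Q = 4.3730e+04
Then change container volume by factor 2 (V_new/V_old).
Step 3:
                  C         D         J         A
  Initial   0.00454    0.3504     1.807    0.6333
  Change   -0.00338   0.00338   0.00169   0.00507
  Equil     0.00116    0.3538     1.808    0.6384
  solve Keq expr → x = 0.00169; check Q = 4.3730e+04

x = 0.00169 M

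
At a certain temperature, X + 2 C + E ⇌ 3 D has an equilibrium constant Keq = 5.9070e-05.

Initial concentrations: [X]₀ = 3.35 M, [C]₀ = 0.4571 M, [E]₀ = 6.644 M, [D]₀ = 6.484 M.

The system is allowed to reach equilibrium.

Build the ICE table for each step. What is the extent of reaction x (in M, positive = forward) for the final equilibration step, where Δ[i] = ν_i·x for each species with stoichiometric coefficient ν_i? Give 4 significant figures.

x = -2.033 M

Q₀ = 58.62 vs Keq = 5.9070e-05 ⇒ Q>K, reverse
Step 1:
                    X           C           E           D
  Initial        3.35      0.4571       6.644       6.484
  Change        2.033       4.067       2.033        -6.1
  Equil         5.383       4.524       8.677      0.3837
  solve Keq expr → x = -2.033; check Q = 5.9070e-05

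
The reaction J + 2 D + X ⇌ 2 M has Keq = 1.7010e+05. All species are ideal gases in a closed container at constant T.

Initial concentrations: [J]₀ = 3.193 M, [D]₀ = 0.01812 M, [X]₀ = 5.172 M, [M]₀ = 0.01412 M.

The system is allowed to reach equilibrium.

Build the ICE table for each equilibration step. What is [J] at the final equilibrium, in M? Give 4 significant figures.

Q₀ = 0.03677 vs Keq = 1.7010e+05 ⇒ Q<K, forward
Step 1:
                  J         D         X         M
  init        3.193   0.01812     5.172   0.01412
  Δ        -0.00905   -0.0181  -0.00905    0.0181
  eq          3.184 1.9269e-05     5.163   0.03222
  solve Keq expr → x = 0.00905; check Q = 1.7010e+05

[J]_eq = 3.184 M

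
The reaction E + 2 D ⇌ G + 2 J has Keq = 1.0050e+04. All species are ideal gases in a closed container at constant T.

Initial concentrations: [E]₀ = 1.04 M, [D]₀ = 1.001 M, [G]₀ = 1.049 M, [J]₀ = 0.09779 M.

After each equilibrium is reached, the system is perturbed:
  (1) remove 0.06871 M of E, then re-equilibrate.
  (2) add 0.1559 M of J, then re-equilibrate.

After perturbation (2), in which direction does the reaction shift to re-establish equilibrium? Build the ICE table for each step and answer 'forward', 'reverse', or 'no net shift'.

Direction: reverse

Q₀ = 0.009626 vs Keq = 1.0050e+04 ⇒ Q<K, forward
Step 1:
                   E          D          G          J
  Initial       1.04      1.001      1.049    0.09779
  Change     -0.4915    -0.9829     0.4915     0.9829
  Equil       0.5485    0.01807       1.54      1.081
  solve Keq expr → x = 0.4915; check Q = 1.0050e+04
Then remove 0.06871 M of E.
Step 2:
                   E          D          G          J
  Initial     0.4798    0.01807       1.54      1.081
  Change  6.0630e-04   0.001213 -6.0630e-04  -0.001213
  Equil       0.4804    0.01928       1.54       1.08
  solve Keq expr → x = -6.0630e-04; check Q = 1.0050e+04
Then add 0.1559 M of J.
Step 3:
                   E          D          G          J
  Initial     0.4804    0.01928       1.54      1.235
  Change    0.001348   0.002696  -0.001348  -0.002696
  Equil       0.4818    0.02197      1.539      1.233
  solve Keq expr → x = -0.001348; check Q = 1.0050e+04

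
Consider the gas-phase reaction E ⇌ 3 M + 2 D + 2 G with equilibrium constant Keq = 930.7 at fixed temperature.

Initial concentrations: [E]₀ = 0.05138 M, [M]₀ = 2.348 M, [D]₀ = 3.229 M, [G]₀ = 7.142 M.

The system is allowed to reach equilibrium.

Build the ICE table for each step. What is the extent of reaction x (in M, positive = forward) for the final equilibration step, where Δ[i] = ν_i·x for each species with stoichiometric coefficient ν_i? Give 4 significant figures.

Q₀ = 1.3399e+05 vs Keq = 930.7 ⇒ Q>K, reverse
Step 1:
                  E         M         D         G
  init      0.05138     2.348     3.229     7.142
  Δ          0.3872    -1.161   -0.7743   -0.7743
  eq         0.4385     1.187     2.455     6.368
  solve Keq expr → x = -0.3872; check Q = 930.7

x = -0.3872 M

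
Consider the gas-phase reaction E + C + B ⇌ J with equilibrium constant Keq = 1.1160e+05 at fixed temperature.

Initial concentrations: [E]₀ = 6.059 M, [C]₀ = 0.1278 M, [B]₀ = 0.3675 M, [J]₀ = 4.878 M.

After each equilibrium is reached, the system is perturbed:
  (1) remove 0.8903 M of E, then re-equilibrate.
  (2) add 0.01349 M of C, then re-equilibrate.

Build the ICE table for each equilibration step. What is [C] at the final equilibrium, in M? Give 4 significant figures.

[C]_eq = 3.9540e-05 M

Q₀ = 17.14 vs Keq = 1.1160e+05 ⇒ Q<K, forward
Step 1:
                  E         C         B         J
  Initial     6.059    0.1278    0.3675     4.878
  Change    -0.1278   -0.1278   -0.1278    0.1278
  Equil       5.931 3.1545e-05    0.2397     5.006
  solve Keq expr → x = 0.1278; check Q = 1.1160e+05
Then remove 0.8903 M of E.
Step 2:
                  E         C         B         J
  Initial     5.041 3.1545e-05    0.2397     5.006
  Change  5.5704e-06 5.5704e-06 5.5704e-06 -5.5704e-06
  Equil       5.041 3.7116e-05    0.2397     5.006
  solve Keq expr → x = -5.5704e-06; check Q = 1.1160e+05
Then add 0.01349 M of C.
Step 3:
                  E         C         B         J
  Initial     5.041   0.01353    0.2397     5.006
  Change   -0.01349  -0.01349  -0.01349   0.01349
  Equil       5.027 3.9540e-05    0.2262     5.019
  solve Keq expr → x = 0.01349; check Q = 1.1160e+05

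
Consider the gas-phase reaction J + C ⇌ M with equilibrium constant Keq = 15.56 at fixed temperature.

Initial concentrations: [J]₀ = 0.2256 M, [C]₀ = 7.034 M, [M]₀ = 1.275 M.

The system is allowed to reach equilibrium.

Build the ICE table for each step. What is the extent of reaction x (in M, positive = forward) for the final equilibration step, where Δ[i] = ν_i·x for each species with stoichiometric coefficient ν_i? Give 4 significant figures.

Q₀ = 0.8035 vs Keq = 15.56 ⇒ Q<K, forward
Step 1:
                  J         C         M
  init       0.2256     7.034     1.275
  Δ         -0.2116   -0.2116    0.2116
  eq          0.014     6.822     1.487
  solve Keq expr → x = 0.2116; check Q = 15.56

x = 0.2116 M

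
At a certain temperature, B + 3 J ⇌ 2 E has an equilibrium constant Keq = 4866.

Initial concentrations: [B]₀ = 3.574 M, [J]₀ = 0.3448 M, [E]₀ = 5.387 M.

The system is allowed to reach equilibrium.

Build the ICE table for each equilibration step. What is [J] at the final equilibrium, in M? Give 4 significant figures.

[J]_eq = 0.1216 M

Q₀ = 198.1 vs Keq = 4866 ⇒ Q<K, forward
Step 1:
                  B         J         E
  init        3.574    0.3448     5.387
  Δ        -0.07439   -0.2232    0.1488
  eq            3.5    0.1216     5.536
  solve Keq expr → x = 0.07439; check Q = 4866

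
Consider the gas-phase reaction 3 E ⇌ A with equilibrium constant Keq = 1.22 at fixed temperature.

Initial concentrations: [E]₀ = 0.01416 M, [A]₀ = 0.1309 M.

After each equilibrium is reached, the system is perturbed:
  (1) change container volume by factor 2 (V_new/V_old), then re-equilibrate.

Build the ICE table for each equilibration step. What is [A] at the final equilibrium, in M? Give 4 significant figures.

Q₀ = 4.6105e+04 vs Keq = 1.22 ⇒ Q>K, reverse
Step 1:
                  E         A
  init      0.01416    0.1309
  Δ          0.2899  -0.09662
  eq          0.304   0.03428
  solve Keq expr → x = -0.09662; check Q = 1.22
Then change container volume by factor 2 (V_new/V_old).
Step 2:
                  E         A
  init        0.152   0.01714
  Δ         0.02953 -0.009842
  eq         0.1815  0.007299
  solve Keq expr → x = -0.009842; check Q = 1.22

[A]_eq = 0.007299 M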